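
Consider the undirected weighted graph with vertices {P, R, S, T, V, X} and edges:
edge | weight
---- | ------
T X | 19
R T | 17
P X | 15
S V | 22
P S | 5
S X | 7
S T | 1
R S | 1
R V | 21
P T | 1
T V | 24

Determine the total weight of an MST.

Kruskal's algorithm — process edges by increasing weight (ties by edge label):
P T (1): add — endpoints in different components.
R S (1): add — endpoints in different components.
S T (1): add — endpoints in different components.
P S (5): skip — S and P already connected.
S X (7): add — endpoints in different components.
P X (15): skip — X and P already connected.
R T (17): skip — T and R already connected.
T X (19): skip — T and X already connected.
R V (21): add — endpoints in different components.
MST edges: P T, R S, S T, S X, R V; total weight 1+1+1+7+21 = 31.

31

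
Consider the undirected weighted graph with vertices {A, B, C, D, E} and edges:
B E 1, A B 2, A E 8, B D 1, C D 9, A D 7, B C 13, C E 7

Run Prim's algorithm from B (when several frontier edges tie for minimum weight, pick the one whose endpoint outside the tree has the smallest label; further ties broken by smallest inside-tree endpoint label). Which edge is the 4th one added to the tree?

C-E

Prim's algorithm from B:
Step 1: cheapest edge leaving the tree is B D (1); add D.
Step 2: cheapest edge leaving the tree is B E (1); add E.
Step 3: cheapest edge leaving the tree is A B (2); add A.
Step 4: cheapest edge leaving the tree is C E (7); add C.
The 4th edge added is C E.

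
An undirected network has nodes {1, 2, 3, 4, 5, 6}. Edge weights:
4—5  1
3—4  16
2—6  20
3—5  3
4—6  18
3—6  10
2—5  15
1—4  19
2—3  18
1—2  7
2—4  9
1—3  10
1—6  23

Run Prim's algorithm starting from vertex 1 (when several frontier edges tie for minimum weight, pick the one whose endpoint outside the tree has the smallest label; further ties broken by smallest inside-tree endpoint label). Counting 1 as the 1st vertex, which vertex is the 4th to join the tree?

Grow the tree from 1 using Prim:
Step 1: cheapest edge leaving the tree is 1—2 (7); add 2.
Step 2: cheapest edge leaving the tree is 2—4 (9); add 4.
Step 3: cheapest edge leaving the tree is 4—5 (1); add 5.
Step 4: cheapest edge leaving the tree is 3—5 (3); add 3.
Step 5: cheapest edge leaving the tree is 3—6 (10); add 6.
Vertex order: 1, 2, 4, 5, 3, 6. The 4th vertex is 5.

5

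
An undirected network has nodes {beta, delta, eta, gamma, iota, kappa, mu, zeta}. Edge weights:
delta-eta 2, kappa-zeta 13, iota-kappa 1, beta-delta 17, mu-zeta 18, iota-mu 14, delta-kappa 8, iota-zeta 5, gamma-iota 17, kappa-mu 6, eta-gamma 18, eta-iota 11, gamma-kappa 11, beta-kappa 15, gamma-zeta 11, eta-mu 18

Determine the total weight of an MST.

48

Kruskal's algorithm — process edges by increasing weight (ties by edge label):
iota-kappa (1): add — endpoints in different components.
delta-eta (2): add — endpoints in different components.
iota-zeta (5): add — endpoints in different components.
kappa-mu (6): add — endpoints in different components.
delta-kappa (8): add — endpoints in different components.
eta-iota (11): skip — iota and eta already connected.
gamma-kappa (11): add — endpoints in different components.
gamma-zeta (11): skip — zeta and gamma already connected.
kappa-zeta (13): skip — kappa and zeta already connected.
iota-mu (14): skip — iota and mu already connected.
beta-kappa (15): add — endpoints in different components.
MST edges: iota-kappa, delta-eta, iota-zeta, kappa-mu, delta-kappa, gamma-kappa, beta-kappa; total weight 1+2+5+6+8+11+15 = 48.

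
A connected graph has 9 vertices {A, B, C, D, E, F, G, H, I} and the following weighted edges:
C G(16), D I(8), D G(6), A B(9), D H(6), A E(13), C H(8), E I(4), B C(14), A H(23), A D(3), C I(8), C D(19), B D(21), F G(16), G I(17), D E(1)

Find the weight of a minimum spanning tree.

53

Prim, starting at A.
Step 1: cheapest edge leaving the tree is A D (3); add D.
Step 2: cheapest edge leaving the tree is D E (1); add E.
Step 3: cheapest edge leaving the tree is E I (4); add I.
Step 4: cheapest edge leaving the tree is D G (6); add G.
Step 5: cheapest edge leaving the tree is D H (6); add H.
Step 6: cheapest edge leaving the tree is C H (8); add C.
Step 7: cheapest edge leaving the tree is A B (9); add B.
Step 8: cheapest edge leaving the tree is F G (16); add F.
MST edges: A D, D E, E I, D G, D H, C H, A B, F G; total weight 3+1+4+6+6+8+9+16 = 53.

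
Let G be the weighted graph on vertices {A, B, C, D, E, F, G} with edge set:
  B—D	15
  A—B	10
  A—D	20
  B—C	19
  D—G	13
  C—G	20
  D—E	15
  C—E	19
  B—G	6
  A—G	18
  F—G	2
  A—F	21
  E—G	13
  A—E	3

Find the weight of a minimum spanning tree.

53

Prim's algorithm from F:
Step 1: cheapest edge leaving the tree is F—G (2); add G.
Step 2: cheapest edge leaving the tree is B—G (6); add B.
Step 3: cheapest edge leaving the tree is A—B (10); add A.
Step 4: cheapest edge leaving the tree is A—E (3); add E.
Step 5: cheapest edge leaving the tree is D—G (13); add D.
Step 6: cheapest edge leaving the tree is B—C (19); add C.
MST edges: F—G, B—G, A—B, A—E, D—G, B—C; total weight 2+6+10+3+13+19 = 53.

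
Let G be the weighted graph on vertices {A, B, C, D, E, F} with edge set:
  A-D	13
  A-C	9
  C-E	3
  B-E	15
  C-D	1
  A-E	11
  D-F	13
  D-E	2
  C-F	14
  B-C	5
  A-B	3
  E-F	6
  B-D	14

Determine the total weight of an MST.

Grow the tree from B using Prim:
Step 1: frontier [A-B 3, B-C 5, B-D 14, B-E 15] → take A-B (3); add A.
Step 2: frontier [A-C 9, A-E 11, A-D 13, B-C 5, B-D 14, B-E 15] → take B-C (5); add C.
Step 3: frontier [A-E 11, A-D 13, B-D 14, B-E 15, C-D 1, C-E 3, C-F 14] → take C-D (1); add D.
Step 4: frontier [A-E 11, B-E 15, C-E 3, C-F 14, D-E 2, D-F 13] → take D-E (2); add E.
Step 5: frontier [C-F 14, D-F 13, E-F 6] → take E-F (6); add F.
MST edges: A-B, B-C, C-D, D-E, E-F; total weight 3+5+1+2+6 = 17.

17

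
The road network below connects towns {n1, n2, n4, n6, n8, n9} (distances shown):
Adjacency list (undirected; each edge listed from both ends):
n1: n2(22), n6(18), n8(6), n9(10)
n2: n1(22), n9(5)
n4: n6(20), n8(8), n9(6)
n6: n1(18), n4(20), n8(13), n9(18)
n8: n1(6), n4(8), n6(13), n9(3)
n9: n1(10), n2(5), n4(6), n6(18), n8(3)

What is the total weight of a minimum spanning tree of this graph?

Prim, starting at n9.
Step 1: frontier [n8–n9 3, n2–n9 5, n4–n9 6, n1–n9 10, n6–n9 18] → take n8–n9 (3); add n8.
Step 2: frontier [n1–n8 6, n4–n8 8, n6–n8 13, n2–n9 5, n4–n9 6, n1–n9 10, n6–n9 18] → take n2–n9 (5); add n2.
Step 3: frontier [n1–n2 22, n1–n8 6, n4–n8 8, n6–n8 13, n4–n9 6, n1–n9 10, n6–n9 18] → take n1–n8 (6); add n1.
Step 4: frontier [n1–n6 18, n4–n8 8, n6–n8 13, n4–n9 6, n6–n9 18] → take n4–n9 (6); add n4.
Step 5: frontier [n1–n6 18, n4–n6 20, n6–n8 13, n6–n9 18] → take n6–n8 (13); add n6.
MST edges: n8–n9, n2–n9, n1–n8, n4–n9, n6–n8; total weight 3+5+6+6+13 = 33.

33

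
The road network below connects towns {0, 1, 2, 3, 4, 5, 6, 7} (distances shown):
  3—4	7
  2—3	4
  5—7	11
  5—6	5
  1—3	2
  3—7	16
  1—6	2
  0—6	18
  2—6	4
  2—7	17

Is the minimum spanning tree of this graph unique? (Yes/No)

Kruskal's algorithm — process edges by increasing weight (ties by edge label):
1—3 (2): add — endpoints in different components.
1—6 (2): add — endpoints in different components.
2—3 (4): add — endpoints in different components.
2—6 (4): skip — 2 and 6 already connected.
5—6 (5): add — endpoints in different components.
3—4 (7): add — endpoints in different components.
5—7 (11): add — endpoints in different components.
3—7 (16): skip — 3 and 7 already connected.
2—7 (17): skip — 2 and 7 already connected.
0—6 (18): add — endpoints in different components.
Non-tree edge 2—6 has weight 4, equal to the heaviest edge on its tree cycle — swapping gives another MST of the same weight. Not unique.

No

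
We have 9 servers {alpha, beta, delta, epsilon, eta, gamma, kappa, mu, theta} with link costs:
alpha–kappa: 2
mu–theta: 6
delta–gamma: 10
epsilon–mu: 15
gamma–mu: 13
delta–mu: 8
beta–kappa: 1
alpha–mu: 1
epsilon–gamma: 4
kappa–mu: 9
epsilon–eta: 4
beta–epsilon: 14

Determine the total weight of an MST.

36

Prim, starting at theta.
Step 1: cheapest edge leaving the tree is mu–theta (6); add mu.
Step 2: cheapest edge leaving the tree is alpha–mu (1); add alpha.
Step 3: cheapest edge leaving the tree is alpha–kappa (2); add kappa.
Step 4: cheapest edge leaving the tree is beta–kappa (1); add beta.
Step 5: cheapest edge leaving the tree is delta–mu (8); add delta.
Step 6: cheapest edge leaving the tree is delta–gamma (10); add gamma.
Step 7: cheapest edge leaving the tree is epsilon–gamma (4); add epsilon.
Step 8: cheapest edge leaving the tree is epsilon–eta (4); add eta.
MST edges: mu–theta, alpha–mu, alpha–kappa, beta–kappa, delta–mu, delta–gamma, epsilon–gamma, epsilon–eta; total weight 6+1+2+1+8+10+4+4 = 36.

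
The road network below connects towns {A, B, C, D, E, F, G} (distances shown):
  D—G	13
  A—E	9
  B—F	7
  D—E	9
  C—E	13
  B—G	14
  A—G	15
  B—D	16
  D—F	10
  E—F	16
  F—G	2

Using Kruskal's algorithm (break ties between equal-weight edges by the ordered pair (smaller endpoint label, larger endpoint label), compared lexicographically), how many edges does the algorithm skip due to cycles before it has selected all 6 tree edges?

Kruskal: consider edges lightest-first.
F—G (2): add — endpoints in different components.
B—F (7): add — endpoints in different components.
A—E (9): add — endpoints in different components.
D—E (9): add — endpoints in different components.
D—F (10): add — endpoints in different components.
C—E (13): add — endpoints in different components.
Edges rejected before the tree was complete: 0.

0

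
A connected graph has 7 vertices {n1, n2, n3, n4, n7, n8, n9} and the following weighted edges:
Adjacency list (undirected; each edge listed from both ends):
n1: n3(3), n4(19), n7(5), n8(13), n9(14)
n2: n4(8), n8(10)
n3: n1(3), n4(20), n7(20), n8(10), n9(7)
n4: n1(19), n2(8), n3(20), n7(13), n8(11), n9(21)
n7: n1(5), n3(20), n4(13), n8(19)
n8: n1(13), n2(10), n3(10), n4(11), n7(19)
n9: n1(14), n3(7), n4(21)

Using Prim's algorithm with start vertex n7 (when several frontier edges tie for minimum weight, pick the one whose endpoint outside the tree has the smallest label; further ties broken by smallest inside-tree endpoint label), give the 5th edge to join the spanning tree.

Grow the tree from n7 using Prim:
Step 1: cheapest edge leaving the tree is n1—n7 (5); add n1.
Step 2: cheapest edge leaving the tree is n1—n3 (3); add n3.
Step 3: cheapest edge leaving the tree is n3—n9 (7); add n9.
Step 4: cheapest edge leaving the tree is n3—n8 (10); add n8.
Step 5: cheapest edge leaving the tree is n2—n8 (10); add n2.
Step 6: cheapest edge leaving the tree is n2—n4 (8); add n4.
The 5th edge added is n2—n8.

n2-n8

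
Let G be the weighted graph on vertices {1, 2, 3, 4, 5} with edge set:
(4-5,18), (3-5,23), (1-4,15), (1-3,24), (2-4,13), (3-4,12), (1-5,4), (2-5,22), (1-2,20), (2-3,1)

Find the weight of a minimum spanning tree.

32

Kruskal: consider edges lightest-first.
2-3 (1): add — endpoints in different components.
1-5 (4): add — endpoints in different components.
3-4 (12): add — endpoints in different components.
2-4 (13): skip — 2 and 4 already connected.
1-4 (15): add — endpoints in different components.
MST edges: 2-3, 1-5, 3-4, 1-4; total weight 1+4+12+15 = 32.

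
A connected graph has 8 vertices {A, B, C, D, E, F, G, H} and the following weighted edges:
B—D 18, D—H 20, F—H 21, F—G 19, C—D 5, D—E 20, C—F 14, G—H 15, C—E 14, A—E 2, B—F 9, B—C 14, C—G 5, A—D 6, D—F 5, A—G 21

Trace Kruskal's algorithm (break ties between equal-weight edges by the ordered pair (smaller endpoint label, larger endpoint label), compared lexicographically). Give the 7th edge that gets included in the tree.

Kruskal's algorithm — process edges by increasing weight (ties by edge label):
A—E (2): add — endpoints in different components.
C—D (5): add — endpoints in different components.
C—G (5): add — endpoints in different components.
D—F (5): add — endpoints in different components.
A—D (6): add — endpoints in different components.
B—F (9): add — endpoints in different components.
B—C (14): skip — B and C already connected.
C—E (14): skip — C and E already connected.
C—F (14): skip — C and F already connected.
G—H (15): add — endpoints in different components.
The 7th edge added is G—H.

G-H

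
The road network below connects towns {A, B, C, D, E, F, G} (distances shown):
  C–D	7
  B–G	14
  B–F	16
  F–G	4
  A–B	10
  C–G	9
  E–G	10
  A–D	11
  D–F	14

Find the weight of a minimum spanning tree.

Prim, starting at D.
Step 1: cheapest edge leaving the tree is C–D (7); add C.
Step 2: cheapest edge leaving the tree is C–G (9); add G.
Step 3: cheapest edge leaving the tree is F–G (4); add F.
Step 4: cheapest edge leaving the tree is E–G (10); add E.
Step 5: cheapest edge leaving the tree is A–D (11); add A.
Step 6: cheapest edge leaving the tree is A–B (10); add B.
MST edges: C–D, C–G, F–G, E–G, A–D, A–B; total weight 7+9+4+10+11+10 = 51.

51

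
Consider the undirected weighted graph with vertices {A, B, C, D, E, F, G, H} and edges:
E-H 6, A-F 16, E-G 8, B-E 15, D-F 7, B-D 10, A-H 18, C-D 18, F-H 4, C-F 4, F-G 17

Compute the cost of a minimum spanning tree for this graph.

55

Kruskal's algorithm — process edges by increasing weight (ties by edge label):
C-F (4): add — endpoints in different components.
F-H (4): add — endpoints in different components.
E-H (6): add — endpoints in different components.
D-F (7): add — endpoints in different components.
E-G (8): add — endpoints in different components.
B-D (10): add — endpoints in different components.
B-E (15): skip — B and E already connected.
A-F (16): add — endpoints in different components.
MST edges: C-F, F-H, E-H, D-F, E-G, B-D, A-F; total weight 4+4+6+7+8+10+16 = 55.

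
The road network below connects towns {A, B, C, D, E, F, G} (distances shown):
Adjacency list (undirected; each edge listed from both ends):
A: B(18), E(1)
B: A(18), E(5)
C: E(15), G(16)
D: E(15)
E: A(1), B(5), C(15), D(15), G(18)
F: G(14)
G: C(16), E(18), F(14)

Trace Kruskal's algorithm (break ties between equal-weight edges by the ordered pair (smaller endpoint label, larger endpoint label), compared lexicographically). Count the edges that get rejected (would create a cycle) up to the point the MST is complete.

0

Kruskal's algorithm — process edges by increasing weight (ties by edge label):
A–E (1): add. Components now {A,E} {B} {C} {D} {F} {G}
B–E (5): add. Components now {A,B,E} {C} {D} {F} {G}
F–G (14): add. Components now {A,B,E} {C} {D} {F,G}
C–E (15): add. Components now {A,B,C,E} {D} {F,G}
D–E (15): add. Components now {A,B,C,D,E} {F,G}
C–G (16): add. Components now {A,B,C,D,E,F,G}
Edges rejected before the tree was complete: 0.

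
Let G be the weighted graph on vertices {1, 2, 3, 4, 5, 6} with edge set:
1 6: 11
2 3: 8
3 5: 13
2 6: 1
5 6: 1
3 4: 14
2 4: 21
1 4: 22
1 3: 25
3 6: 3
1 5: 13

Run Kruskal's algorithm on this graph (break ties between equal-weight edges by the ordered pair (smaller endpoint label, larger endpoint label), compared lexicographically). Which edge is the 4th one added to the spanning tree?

1-6

Kruskal's algorithm — process edges by increasing weight (ties by edge label):
2 6 (1): add. Components now {1} {2,6} {3} {4} {5}
5 6 (1): add. Components now {1} {2,5,6} {3} {4}
3 6 (3): add. Components now {1} {2,3,5,6} {4}
2 3 (8): skip — 2 and 3 already connected.
1 6 (11): add. Components now {1,2,3,5,6} {4}
1 5 (13): skip — 1 and 5 already connected.
3 5 (13): skip — 3 and 5 already connected.
3 4 (14): add. Components now {1,2,3,4,5,6}
The 4th edge added is 1 6.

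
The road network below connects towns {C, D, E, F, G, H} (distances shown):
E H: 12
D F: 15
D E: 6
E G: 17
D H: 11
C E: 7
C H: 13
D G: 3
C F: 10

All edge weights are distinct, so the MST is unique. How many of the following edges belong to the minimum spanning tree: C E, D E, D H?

3

Sort edges by weight, then run Kruskal:
D G (3): add. Components now {C} {D,G} {E} {F} {H}
D E (6): add. Components now {C} {D,E,G} {F} {H}
C E (7): add. Components now {C,D,E,G} {F} {H}
C F (10): add. Components now {C,D,E,F,G} {H}
D H (11): add. Components now {C,D,E,F,G,H}
MST edge set: {D G, D E, C E, C F, D H}.
Of the listed edges, {C E, D E, D H} are in the MST → 3.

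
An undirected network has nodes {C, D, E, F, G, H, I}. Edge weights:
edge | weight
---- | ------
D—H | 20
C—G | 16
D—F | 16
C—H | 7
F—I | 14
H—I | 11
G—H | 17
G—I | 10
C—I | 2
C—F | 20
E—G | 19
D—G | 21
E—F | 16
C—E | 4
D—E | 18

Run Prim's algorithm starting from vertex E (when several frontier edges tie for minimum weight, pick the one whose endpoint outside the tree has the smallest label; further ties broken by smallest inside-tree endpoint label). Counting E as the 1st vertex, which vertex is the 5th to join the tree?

G

Prim's algorithm from E:
Step 1: cheapest edge leaving the tree is C—E (4); add C.
Step 2: cheapest edge leaving the tree is C—I (2); add I.
Step 3: cheapest edge leaving the tree is C—H (7); add H.
Step 4: cheapest edge leaving the tree is G—I (10); add G.
Step 5: cheapest edge leaving the tree is F—I (14); add F.
Step 6: cheapest edge leaving the tree is D—F (16); add D.
Vertex order: E, C, I, H, G, F, D. The 5th vertex is G.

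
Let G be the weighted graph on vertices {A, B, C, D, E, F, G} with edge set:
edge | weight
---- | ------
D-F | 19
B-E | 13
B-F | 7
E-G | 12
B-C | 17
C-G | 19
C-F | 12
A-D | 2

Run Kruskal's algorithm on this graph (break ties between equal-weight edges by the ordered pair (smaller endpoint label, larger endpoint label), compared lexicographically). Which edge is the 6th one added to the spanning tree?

D-F

Kruskal's algorithm — process edges by increasing weight (ties by edge label):
A-D (2): add — endpoints in different components.
B-F (7): add — endpoints in different components.
C-F (12): add — endpoints in different components.
E-G (12): add — endpoints in different components.
B-E (13): add — endpoints in different components.
B-C (17): skip — B and C already connected.
C-G (19): skip — C and G already connected.
D-F (19): add — endpoints in different components.
The 6th edge added is D-F.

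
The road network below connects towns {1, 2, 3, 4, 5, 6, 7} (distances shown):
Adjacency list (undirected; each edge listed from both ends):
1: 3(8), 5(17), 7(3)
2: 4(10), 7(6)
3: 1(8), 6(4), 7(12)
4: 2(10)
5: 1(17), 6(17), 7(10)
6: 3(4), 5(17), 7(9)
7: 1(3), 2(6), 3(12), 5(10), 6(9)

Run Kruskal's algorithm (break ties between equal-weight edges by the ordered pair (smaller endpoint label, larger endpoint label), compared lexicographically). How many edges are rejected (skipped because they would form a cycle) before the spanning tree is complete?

1

Sort edges by weight, then run Kruskal:
1—7 (3): add — endpoints in different components.
3—6 (4): add — endpoints in different components.
2—7 (6): add — endpoints in different components.
1—3 (8): add — endpoints in different components.
6—7 (9): skip — 6 and 7 already connected.
2—4 (10): add — endpoints in different components.
5—7 (10): add — endpoints in different components.
Edges rejected before the tree was complete: 1.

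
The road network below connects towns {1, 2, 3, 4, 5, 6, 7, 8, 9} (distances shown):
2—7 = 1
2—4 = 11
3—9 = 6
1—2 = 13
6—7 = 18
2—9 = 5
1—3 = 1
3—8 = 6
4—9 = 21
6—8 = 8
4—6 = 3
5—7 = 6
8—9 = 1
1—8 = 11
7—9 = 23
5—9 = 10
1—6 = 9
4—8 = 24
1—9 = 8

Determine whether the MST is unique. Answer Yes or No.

Kruskal: consider edges lightest-first.
1—3 (1): add — endpoints in different components.
2—7 (1): add — endpoints in different components.
8—9 (1): add — endpoints in different components.
4—6 (3): add — endpoints in different components.
2—9 (5): add — endpoints in different components.
3—8 (6): add — endpoints in different components.
3—9 (6): skip — 3 and 9 already connected.
5—7 (6): add — endpoints in different components.
1—9 (8): skip — 1 and 9 already connected.
6—8 (8): add — endpoints in different components.
Non-tree edge 3—9 has weight 6, equal to the heaviest edge on its tree cycle — swapping gives another MST of the same weight. Not unique.

No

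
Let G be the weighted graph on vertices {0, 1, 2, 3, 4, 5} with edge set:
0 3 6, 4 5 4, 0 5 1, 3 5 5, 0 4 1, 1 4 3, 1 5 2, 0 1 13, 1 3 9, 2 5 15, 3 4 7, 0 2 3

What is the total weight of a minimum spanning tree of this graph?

12

Prim's algorithm from 3:
Step 1: frontier [3 5 5, 0 3 6, 3 4 7, 1 3 9] → take 3 5 (5); add 5.
Step 2: frontier [0 3 6, 3 4 7, 1 3 9, 0 5 1, 1 5 2, 4 5 4, 2 5 15] → take 0 5 (1); add 0.
Step 3: frontier [0 4 1, 0 2 3, 0 1 13, 3 4 7, 1 3 9, 1 5 2, 4 5 4, 2 5 15] → take 0 4 (1); add 4.
Step 4: frontier [0 2 3, 0 1 13, 1 3 9, 1 4 3, 1 5 2, 2 5 15] → take 1 5 (2); add 1.
Step 5: frontier [0 2 3, 2 5 15] → take 0 2 (3); add 2.
MST edges: 3 5, 0 5, 0 4, 1 5, 0 2; total weight 5+1+1+2+3 = 12.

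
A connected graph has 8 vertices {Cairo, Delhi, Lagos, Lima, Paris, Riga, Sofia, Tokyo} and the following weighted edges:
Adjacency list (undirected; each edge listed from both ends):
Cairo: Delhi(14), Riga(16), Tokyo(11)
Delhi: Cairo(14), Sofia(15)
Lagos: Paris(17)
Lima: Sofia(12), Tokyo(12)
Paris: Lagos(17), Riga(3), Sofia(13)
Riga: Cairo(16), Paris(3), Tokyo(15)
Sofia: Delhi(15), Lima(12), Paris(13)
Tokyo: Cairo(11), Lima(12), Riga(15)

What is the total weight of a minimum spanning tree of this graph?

Prim's algorithm from Cairo:
Step 1: cheapest edge leaving the tree is Cairo–Tokyo (11); add Tokyo.
Step 2: cheapest edge leaving the tree is Lima–Tokyo (12); add Lima.
Step 3: cheapest edge leaving the tree is Lima–Sofia (12); add Sofia.
Step 4: cheapest edge leaving the tree is Paris–Sofia (13); add Paris.
Step 5: cheapest edge leaving the tree is Paris–Riga (3); add Riga.
Step 6: cheapest edge leaving the tree is Cairo–Delhi (14); add Delhi.
Step 7: cheapest edge leaving the tree is Lagos–Paris (17); add Lagos.
MST edges: Cairo–Tokyo, Lima–Tokyo, Lima–Sofia, Paris–Sofia, Paris–Riga, Cairo–Delhi, Lagos–Paris; total weight 11+12+12+13+3+14+17 = 82.

82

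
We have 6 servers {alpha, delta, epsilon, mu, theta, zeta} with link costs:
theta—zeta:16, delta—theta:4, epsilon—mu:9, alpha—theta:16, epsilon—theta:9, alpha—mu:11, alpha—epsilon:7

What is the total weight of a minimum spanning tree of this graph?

45

Kruskal: consider edges lightest-first.
delta—theta (4): add. Components now {delta,theta} {mu} {alpha} {epsilon} {zeta}
alpha—epsilon (7): add. Components now {delta,theta} {mu} {alpha,epsilon} {zeta}
epsilon—mu (9): add. Components now {delta,theta} {alpha,epsilon,mu} {zeta}
epsilon—theta (9): add. Components now {alpha,delta,epsilon,mu,theta} {zeta}
alpha—mu (11): skip — mu and alpha already connected.
alpha—theta (16): skip — theta and alpha already connected.
theta—zeta (16): add. Components now {alpha,delta,epsilon,mu,theta,zeta}
MST edges: delta—theta, alpha—epsilon, epsilon—mu, epsilon—theta, theta—zeta; total weight 4+7+9+9+16 = 45.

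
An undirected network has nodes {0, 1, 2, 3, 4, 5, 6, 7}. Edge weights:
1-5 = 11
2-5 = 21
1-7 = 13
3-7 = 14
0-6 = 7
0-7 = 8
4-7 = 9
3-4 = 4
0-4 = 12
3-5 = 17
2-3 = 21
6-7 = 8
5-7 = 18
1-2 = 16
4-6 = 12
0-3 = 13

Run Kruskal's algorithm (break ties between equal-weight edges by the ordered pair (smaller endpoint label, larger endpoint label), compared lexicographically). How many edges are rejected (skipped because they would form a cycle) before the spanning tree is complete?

Kruskal's algorithm — process edges by increasing weight (ties by edge label):
3-4 (4): add — endpoints in different components.
0-6 (7): add — endpoints in different components.
0-7 (8): add — endpoints in different components.
6-7 (8): skip — 6 and 7 already connected.
4-7 (9): add — endpoints in different components.
1-5 (11): add — endpoints in different components.
0-4 (12): skip — 0 and 4 already connected.
4-6 (12): skip — 4 and 6 already connected.
0-3 (13): skip — 0 and 3 already connected.
1-7 (13): add — endpoints in different components.
3-7 (14): skip — 3 and 7 already connected.
1-2 (16): add — endpoints in different components.
Edges rejected before the tree was complete: 5.

5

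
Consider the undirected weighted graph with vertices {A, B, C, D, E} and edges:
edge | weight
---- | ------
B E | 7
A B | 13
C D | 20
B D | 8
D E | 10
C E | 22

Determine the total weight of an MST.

Sort edges by weight, then run Kruskal:
B E (7): add. Components now {A} {B,E} {C} {D}
B D (8): add. Components now {A} {B,D,E} {C}
D E (10): skip — D and E already connected.
A B (13): add. Components now {A,B,D,E} {C}
C D (20): add. Components now {A,B,C,D,E}
MST edges: B E, B D, A B, C D; total weight 7+8+13+20 = 48.

48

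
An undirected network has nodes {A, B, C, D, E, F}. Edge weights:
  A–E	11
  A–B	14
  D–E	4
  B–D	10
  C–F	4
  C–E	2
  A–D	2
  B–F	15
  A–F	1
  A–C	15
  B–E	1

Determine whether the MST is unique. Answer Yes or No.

No

Sort edges by weight, then run Kruskal:
A–F (1): add — endpoints in different components.
B–E (1): add — endpoints in different components.
A–D (2): add — endpoints in different components.
C–E (2): add — endpoints in different components.
C–F (4): add — endpoints in different components.
Non-tree edge D–E has weight 4, equal to the heaviest edge on its tree cycle — swapping gives another MST of the same weight. Not unique.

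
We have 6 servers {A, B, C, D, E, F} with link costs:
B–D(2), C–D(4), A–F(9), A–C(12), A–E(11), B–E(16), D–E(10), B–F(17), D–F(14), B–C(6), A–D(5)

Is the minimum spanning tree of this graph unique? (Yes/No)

Yes

Sort edges by weight, then run Kruskal:
B–D (2): add. Components now {A} {B,D} {C} {E} {F}
C–D (4): add. Components now {A} {B,C,D} {E} {F}
A–D (5): add. Components now {A,B,C,D} {E} {F}
B–C (6): skip — B and C already connected.
A–F (9): add. Components now {A,B,C,D,F} {E}
D–E (10): add. Components now {A,B,C,D,E,F}
Every non-tree edge has weight strictly greater than the heaviest edge on the tree path between its endpoints, so the MST is unique.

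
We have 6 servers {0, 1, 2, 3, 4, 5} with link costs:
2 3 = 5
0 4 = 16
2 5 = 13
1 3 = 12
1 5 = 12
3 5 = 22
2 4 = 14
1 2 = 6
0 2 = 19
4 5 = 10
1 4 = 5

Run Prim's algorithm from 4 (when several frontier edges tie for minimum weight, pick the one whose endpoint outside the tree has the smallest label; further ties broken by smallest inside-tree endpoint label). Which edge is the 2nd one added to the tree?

Grow the tree from 4 using Prim:
Step 1: frontier [1 4 5, 4 5 10, 2 4 14, 0 4 16] → take 1 4 (5); add 1.
Step 2: frontier [1 2 6, 1 3 12, 1 5 12, 4 5 10, 2 4 14, 0 4 16] → take 1 2 (6); add 2.
Step 3: frontier [1 3 12, 1 5 12, 2 3 5, 2 5 13, 0 2 19, 4 5 10, 0 4 16] → take 2 3 (5); add 3.
Step 4: frontier [1 5 12, 2 5 13, 0 2 19, 3 5 22, 4 5 10, 0 4 16] → take 4 5 (10); add 5.
Step 5: frontier [0 2 19, 0 4 16] → take 0 4 (16); add 0.
The 2nd edge added is 1 2.

1-2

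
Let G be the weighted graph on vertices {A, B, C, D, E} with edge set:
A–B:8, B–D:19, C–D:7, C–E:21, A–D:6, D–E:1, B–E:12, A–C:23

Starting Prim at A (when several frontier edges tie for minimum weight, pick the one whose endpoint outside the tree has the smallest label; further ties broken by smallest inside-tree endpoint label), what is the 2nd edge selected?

Prim's algorithm from A:
Step 1: cheapest edge leaving the tree is A–D (6); add D.
Step 2: cheapest edge leaving the tree is D–E (1); add E.
Step 3: cheapest edge leaving the tree is C–D (7); add C.
Step 4: cheapest edge leaving the tree is A–B (8); add B.
The 2nd edge added is D–E.

D-E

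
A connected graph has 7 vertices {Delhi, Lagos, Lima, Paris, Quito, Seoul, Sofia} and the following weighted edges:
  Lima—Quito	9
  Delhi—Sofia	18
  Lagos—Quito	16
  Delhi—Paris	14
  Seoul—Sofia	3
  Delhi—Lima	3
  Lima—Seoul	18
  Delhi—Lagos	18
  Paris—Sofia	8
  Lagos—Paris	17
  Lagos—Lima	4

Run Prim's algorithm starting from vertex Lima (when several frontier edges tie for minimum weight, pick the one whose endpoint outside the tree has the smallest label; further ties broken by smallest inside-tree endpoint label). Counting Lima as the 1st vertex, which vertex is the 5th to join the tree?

Grow the tree from Lima using Prim:
Step 1: frontier [Delhi—Lima 3, Lagos—Lima 4, Lima—Quito 9, Lima—Seoul 18] → take Delhi—Lima (3); add Delhi.
Step 2: frontier [Delhi—Paris 14, Delhi—Lagos 18, Delhi—Sofia 18, Lagos—Lima 4, Lima—Quito 9, Lima—Seoul 18] → take Lagos—Lima (4); add Lagos.
Step 3: frontier [Delhi—Paris 14, Delhi—Sofia 18, Lagos—Quito 16, Lagos—Paris 17, Lima—Quito 9, Lima—Seoul 18] → take Lima—Quito (9); add Quito.
Step 4: frontier [Delhi—Paris 14, Delhi—Sofia 18, Lagos—Paris 17, Lima—Seoul 18] → take Delhi—Paris (14); add Paris.
Step 5: frontier [Delhi—Sofia 18, Lima—Seoul 18, Paris—Sofia 8] → take Paris—Sofia (8); add Sofia.
Step 6: frontier [Lima—Seoul 18, Seoul—Sofia 3] → take Seoul—Sofia (3); add Seoul.
Vertex order: Lima, Delhi, Lagos, Quito, Paris, Sofia, Seoul. The 5th vertex is Paris.

Paris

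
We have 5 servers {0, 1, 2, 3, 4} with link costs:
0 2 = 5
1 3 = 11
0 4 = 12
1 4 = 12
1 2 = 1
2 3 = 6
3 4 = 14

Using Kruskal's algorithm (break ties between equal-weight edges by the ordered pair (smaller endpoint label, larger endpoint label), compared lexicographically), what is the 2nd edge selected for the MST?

0-2

Kruskal's algorithm — process edges by increasing weight (ties by edge label):
1 2 (1): add — endpoints in different components.
0 2 (5): add — endpoints in different components.
2 3 (6): add — endpoints in different components.
1 3 (11): skip — 1 and 3 already connected.
0 4 (12): add — endpoints in different components.
The 2nd edge added is 0 2.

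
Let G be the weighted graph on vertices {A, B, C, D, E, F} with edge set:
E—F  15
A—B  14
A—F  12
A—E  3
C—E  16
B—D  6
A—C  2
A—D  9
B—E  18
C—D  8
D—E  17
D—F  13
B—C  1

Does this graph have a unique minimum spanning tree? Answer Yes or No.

Kruskal's algorithm — process edges by increasing weight (ties by edge label):
B—C (1): add — endpoints in different components.
A—C (2): add — endpoints in different components.
A—E (3): add — endpoints in different components.
B—D (6): add — endpoints in different components.
C—D (8): skip — C and D already connected.
A—D (9): skip — A and D already connected.
A—F (12): add — endpoints in different components.
Every non-tree edge has weight strictly greater than the heaviest edge on the tree path between its endpoints, so the MST is unique.

Yes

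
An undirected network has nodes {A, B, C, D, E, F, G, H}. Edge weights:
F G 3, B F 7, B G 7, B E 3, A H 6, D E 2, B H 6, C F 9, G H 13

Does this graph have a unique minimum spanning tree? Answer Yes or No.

Kruskal's algorithm — process edges by increasing weight (ties by edge label):
D E (2): add — endpoints in different components.
B E (3): add — endpoints in different components.
F G (3): add — endpoints in different components.
A H (6): add — endpoints in different components.
B H (6): add — endpoints in different components.
B F (7): add — endpoints in different components.
B G (7): skip — B and G already connected.
C F (9): add — endpoints in different components.
Non-tree edge B G has weight 7, equal to the heaviest edge on its tree cycle — swapping gives another MST of the same weight. Not unique.

No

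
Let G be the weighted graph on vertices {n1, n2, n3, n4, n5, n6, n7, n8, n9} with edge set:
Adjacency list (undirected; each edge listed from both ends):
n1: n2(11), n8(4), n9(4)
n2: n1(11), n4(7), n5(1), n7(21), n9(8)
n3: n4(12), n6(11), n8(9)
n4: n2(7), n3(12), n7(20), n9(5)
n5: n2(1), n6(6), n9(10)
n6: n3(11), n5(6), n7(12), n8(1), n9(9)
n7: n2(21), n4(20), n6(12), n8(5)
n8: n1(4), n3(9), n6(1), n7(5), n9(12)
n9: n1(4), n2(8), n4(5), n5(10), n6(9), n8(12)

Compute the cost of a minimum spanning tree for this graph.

Kruskal's algorithm — process edges by increasing weight (ties by edge label):
n2—n5 (1): add — endpoints in different components.
n6—n8 (1): add — endpoints in different components.
n1—n8 (4): add — endpoints in different components.
n1—n9 (4): add — endpoints in different components.
n4—n9 (5): add — endpoints in different components.
n7—n8 (5): add — endpoints in different components.
n5—n6 (6): add — endpoints in different components.
n2—n4 (7): skip — n4 and n2 already connected.
n2—n9 (8): skip — n9 and n2 already connected.
n3—n8 (9): add — endpoints in different components.
MST edges: n2—n5, n6—n8, n1—n8, n1—n9, n4—n9, n7—n8, n5—n6, n3—n8; total weight 1+1+4+4+5+5+6+9 = 35.

35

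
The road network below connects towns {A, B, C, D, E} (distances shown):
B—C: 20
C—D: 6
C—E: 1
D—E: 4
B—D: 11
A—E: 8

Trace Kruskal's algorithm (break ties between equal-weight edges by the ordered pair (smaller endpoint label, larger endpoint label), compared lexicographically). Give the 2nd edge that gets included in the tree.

D-E

Sort edges by weight, then run Kruskal:
C—E (1): add — endpoints in different components.
D—E (4): add — endpoints in different components.
C—D (6): skip — C and D already connected.
A—E (8): add — endpoints in different components.
B—D (11): add — endpoints in different components.
The 2nd edge added is D—E.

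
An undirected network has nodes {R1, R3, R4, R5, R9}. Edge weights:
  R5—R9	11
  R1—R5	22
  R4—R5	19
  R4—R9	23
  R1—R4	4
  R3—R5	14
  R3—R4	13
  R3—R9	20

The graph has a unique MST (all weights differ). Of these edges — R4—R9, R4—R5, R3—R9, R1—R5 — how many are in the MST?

Kruskal's algorithm — process edges by increasing weight (ties by edge label):
R1—R4 (4): add — endpoints in different components.
R5—R9 (11): add — endpoints in different components.
R3—R4 (13): add — endpoints in different components.
R3—R5 (14): add — endpoints in different components.
MST edge set: {R1—R4, R5—R9, R3—R4, R3—R5}.
Of the listed edges, {} are in the MST → 0.

0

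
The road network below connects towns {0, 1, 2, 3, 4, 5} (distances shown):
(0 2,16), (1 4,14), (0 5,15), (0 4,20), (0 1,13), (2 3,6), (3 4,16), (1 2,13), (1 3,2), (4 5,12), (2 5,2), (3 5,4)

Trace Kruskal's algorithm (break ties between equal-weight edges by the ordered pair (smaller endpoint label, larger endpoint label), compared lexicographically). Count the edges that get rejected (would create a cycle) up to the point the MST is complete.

Sort edges by weight, then run Kruskal:
1 3 (2): add — endpoints in different components.
2 5 (2): add — endpoints in different components.
3 5 (4): add — endpoints in different components.
2 3 (6): skip — 2 and 3 already connected.
4 5 (12): add — endpoints in different components.
0 1 (13): add — endpoints in different components.
Edges rejected before the tree was complete: 1.

1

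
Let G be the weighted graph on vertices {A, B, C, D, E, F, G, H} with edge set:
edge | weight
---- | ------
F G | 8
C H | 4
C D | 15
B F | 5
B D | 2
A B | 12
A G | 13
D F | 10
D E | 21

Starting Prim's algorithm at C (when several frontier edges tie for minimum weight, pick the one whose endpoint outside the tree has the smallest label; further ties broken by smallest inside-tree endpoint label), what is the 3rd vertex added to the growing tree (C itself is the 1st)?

Grow the tree from C using Prim:
Step 1: frontier [C H 4, C D 15] → take C H (4); add H.
Step 2: frontier [C D 15] → take C D (15); add D.
Step 3: frontier [B D 2, D F 10, D E 21] → take B D (2); add B.
Step 4: frontier [B F 5, A B 12, D F 10, D E 21] → take B F (5); add F.
Step 5: frontier [A B 12, D E 21, F G 8] → take F G (8); add G.
Step 6: frontier [A B 12, D E 21, A G 13] → take A B (12); add A.
Step 7: frontier [D E 21] → take D E (21); add E.
Vertex order: C, H, D, B, F, G, A, E. The 3rd vertex is D.

D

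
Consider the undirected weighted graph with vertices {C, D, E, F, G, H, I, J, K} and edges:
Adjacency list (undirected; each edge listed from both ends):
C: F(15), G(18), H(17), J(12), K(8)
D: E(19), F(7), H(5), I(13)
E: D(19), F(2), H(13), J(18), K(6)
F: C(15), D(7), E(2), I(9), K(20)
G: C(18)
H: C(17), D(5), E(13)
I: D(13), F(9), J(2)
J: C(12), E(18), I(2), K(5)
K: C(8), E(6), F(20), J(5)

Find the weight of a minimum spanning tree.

53

Prim, starting at H.
Step 1: cheapest edge leaving the tree is D H (5); add D.
Step 2: cheapest edge leaving the tree is D F (7); add F.
Step 3: cheapest edge leaving the tree is E F (2); add E.
Step 4: cheapest edge leaving the tree is E K (6); add K.
Step 5: cheapest edge leaving the tree is J K (5); add J.
Step 6: cheapest edge leaving the tree is I J (2); add I.
Step 7: cheapest edge leaving the tree is C K (8); add C.
Step 8: cheapest edge leaving the tree is C G (18); add G.
MST edges: D H, D F, E F, E K, J K, I J, C K, C G; total weight 5+7+2+6+5+2+8+18 = 53.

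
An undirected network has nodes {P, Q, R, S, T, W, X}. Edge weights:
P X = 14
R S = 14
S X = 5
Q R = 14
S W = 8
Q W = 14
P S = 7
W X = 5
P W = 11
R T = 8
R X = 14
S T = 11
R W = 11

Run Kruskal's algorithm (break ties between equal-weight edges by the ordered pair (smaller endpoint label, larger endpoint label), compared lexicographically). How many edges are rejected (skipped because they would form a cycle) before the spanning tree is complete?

Kruskal: consider edges lightest-first.
S X (5): add — endpoints in different components.
W X (5): add — endpoints in different components.
P S (7): add — endpoints in different components.
R T (8): add — endpoints in different components.
S W (8): skip — W and S already connected.
P W (11): skip — P and W already connected.
R W (11): add — endpoints in different components.
S T (11): skip — T and S already connected.
P X (14): skip — P and X already connected.
Q R (14): add — endpoints in different components.
Edges rejected before the tree was complete: 4.

4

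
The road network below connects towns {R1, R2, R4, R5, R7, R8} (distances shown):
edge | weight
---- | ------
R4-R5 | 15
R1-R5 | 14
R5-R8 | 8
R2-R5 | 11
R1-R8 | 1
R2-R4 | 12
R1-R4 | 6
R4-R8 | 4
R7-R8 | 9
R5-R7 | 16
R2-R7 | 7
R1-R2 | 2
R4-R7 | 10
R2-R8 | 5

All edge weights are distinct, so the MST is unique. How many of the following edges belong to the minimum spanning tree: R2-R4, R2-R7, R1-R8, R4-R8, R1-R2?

Kruskal's algorithm — process edges by increasing weight (ties by edge label):
R1-R8 (1): add. Components now {R2} {R1,R8} {R4} {R5} {R7}
R1-R2 (2): add. Components now {R1,R2,R8} {R4} {R5} {R7}
R4-R8 (4): add. Components now {R1,R2,R4,R8} {R5} {R7}
R2-R8 (5): skip — R2 and R8 already connected.
R1-R4 (6): skip — R1 and R4 already connected.
R2-R7 (7): add. Components now {R1,R2,R4,R7,R8} {R5}
R5-R8 (8): add. Components now {R1,R2,R4,R5,R7,R8}
MST edge set: {R1-R8, R1-R2, R4-R8, R2-R7, R5-R8}.
Of the listed edges, {R2-R7, R1-R8, R4-R8, R1-R2} are in the MST → 4.

4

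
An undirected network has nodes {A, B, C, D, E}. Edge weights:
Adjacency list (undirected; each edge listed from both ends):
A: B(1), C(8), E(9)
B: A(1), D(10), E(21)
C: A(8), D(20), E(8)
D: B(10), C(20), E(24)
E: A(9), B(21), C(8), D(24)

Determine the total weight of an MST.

27

Prim's algorithm from E:
Step 1: cheapest edge leaving the tree is C-E (8); add C.
Step 2: cheapest edge leaving the tree is A-C (8); add A.
Step 3: cheapest edge leaving the tree is A-B (1); add B.
Step 4: cheapest edge leaving the tree is B-D (10); add D.
MST edges: C-E, A-C, A-B, B-D; total weight 8+8+1+10 = 27.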